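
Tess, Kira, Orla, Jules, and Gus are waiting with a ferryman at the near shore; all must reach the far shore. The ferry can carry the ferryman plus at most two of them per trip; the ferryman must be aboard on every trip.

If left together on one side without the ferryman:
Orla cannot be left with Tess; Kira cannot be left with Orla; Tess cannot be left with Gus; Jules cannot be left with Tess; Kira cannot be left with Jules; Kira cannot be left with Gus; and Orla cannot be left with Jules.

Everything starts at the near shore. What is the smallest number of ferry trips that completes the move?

impossible

Whatever the first load, the items left behind include a forbidden pair without the ferryman. No opening move is safe, so no plan exists.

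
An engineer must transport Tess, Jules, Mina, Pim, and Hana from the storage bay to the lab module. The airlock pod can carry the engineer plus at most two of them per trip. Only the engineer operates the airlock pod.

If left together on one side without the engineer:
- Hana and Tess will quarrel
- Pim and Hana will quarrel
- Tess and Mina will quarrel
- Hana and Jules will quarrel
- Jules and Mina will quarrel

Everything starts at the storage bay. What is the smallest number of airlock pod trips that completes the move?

Counting alone: the engineer can take at most 2 across per trip to the lab module, so moving all 5 needs at least 3 loaded trips out, with a return between consecutive ones — at least 5 crossings.
The safety rule pushes this higher. Following every safe sequence of crossings, the most of the 5 that can be at the lab module as the airlock pod arrives there on crossing 5 is 4 — never all 5.
So no plan with fewer than 7 crossings exists, and this one achieves 7:
1. Engineer goes to the lab module with Hana and Mina.
2. Engineer goes back to the storage bay alone.
3. Engineer goes to the lab module with Tess.
4. Engineer goes back to the storage bay with Hana and Mina.
5. Engineer goes to the lab module with Jules and Pim.
6. Engineer goes back to the storage bay alone.
7. Engineer goes to the lab module with Hana and Mina.

7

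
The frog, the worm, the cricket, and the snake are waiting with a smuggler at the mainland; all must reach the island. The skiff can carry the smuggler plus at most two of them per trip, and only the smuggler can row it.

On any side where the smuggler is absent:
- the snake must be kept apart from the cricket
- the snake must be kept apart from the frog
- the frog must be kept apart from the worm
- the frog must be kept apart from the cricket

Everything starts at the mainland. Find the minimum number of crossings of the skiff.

5

Counting alone: the smuggler can take at most 2 across per trip to the island, so moving all 4 needs at least 2 loaded trips out, with a return between consecutive ones — at least 3 crossings.
The safety rule pushes this higher. Following every safe sequence of crossings, the most of the 4 that can be at the island as the skiff arrives there on crossing 3 is 3 — never all 4.
So no plan with fewer than 5 crossings exists, and this one achieves 5:
1. Smuggler goes to the island with the cricket and the frog.
2. Smuggler goes back to the mainland with the frog.
3. Smuggler goes to the island with the frog and the worm.
4. Smuggler goes back to the mainland with the frog.
5. Smuggler goes to the island with the frog and the snake.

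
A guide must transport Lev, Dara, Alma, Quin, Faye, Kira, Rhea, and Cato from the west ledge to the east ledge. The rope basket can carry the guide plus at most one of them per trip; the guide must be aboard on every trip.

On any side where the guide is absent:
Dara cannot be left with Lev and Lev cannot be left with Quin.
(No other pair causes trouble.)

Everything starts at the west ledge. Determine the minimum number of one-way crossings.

Counting alone: the guide can take at most 1 across per trip to the east ledge, so moving all 8 needs at least 8 loaded trips out, with a return between consecutive ones — at least 15 crossings.
The safety rule pushes this higher. Following every safe sequence of crossings, the most of the 8 that can be at the east ledge as the rope basket arrives there on crossing 15 is 7 — never all 8.
So no plan with fewer than 17 crossings exists, and this one achieves 17:
1. Guide goes to the east ledge with Lev.  [the west ledge: Alma, Cato, Dara, Faye, Kira, Quin, Rhea | the east ledge: Lev]
2. Guide goes back to the west ledge alone.  [the west ledge: Alma, Cato, Dara, Faye, Kira, Quin, Rhea | the east ledge: Lev]
3. Guide goes to the east ledge with Dara.  [the west ledge: Alma, Cato, Faye, Kira, Quin, Rhea | the east ledge: Dara, Lev]
4. Guide goes back to the west ledge with Lev.  [the west ledge: Alma, Cato, Faye, Kira, Lev, Quin, Rhea | the east ledge: Dara]
5. Guide goes to the east ledge with Quin.  [the west ledge: Alma, Cato, Faye, Kira, Lev, Rhea | the east ledge: Dara, Quin]
6. Guide goes back to the west ledge alone.  [the west ledge: Alma, Cato, Faye, Kira, Lev, Rhea | the east ledge: Dara, Quin]
7. Guide goes to the east ledge with Alma.  [the west ledge: Cato, Faye, Kira, Lev, Rhea | the east ledge: Alma, Dara, Quin]
8. Guide goes back to the west ledge alone.  [the west ledge: Cato, Faye, Kira, Lev, Rhea | the east ledge: Alma, Dara, Quin]
9. Guide goes to the east ledge with Faye.  [the west ledge: Cato, Kira, Lev, Rhea | the east ledge: Alma, Dara, Faye, Quin]
10. Guide goes back to the west ledge alone.  [the west ledge: Cato, Kira, Lev, Rhea | the east ledge: Alma, Dara, Faye, Quin]
11. Guide goes to the east ledge with Kira.  [the west ledge: Cato, Lev, Rhea | the east ledge: Alma, Dara, Faye, Kira, Quin]
12. Guide goes back to the west ledge alone.  [the west ledge: Cato, Lev, Rhea | the east ledge: Alma, Dara, Faye, Kira, Quin]
13. Guide goes to the east ledge with Rhea.  [the west ledge: Cato, Lev | the east ledge: Alma, Dara, Faye, Kira, Quin, Rhea]
14. Guide goes back to the west ledge alone.  [the west ledge: Cato, Lev | the east ledge: Alma, Dara, Faye, Kira, Quin, Rhea]
15. Guide goes to the east ledge with Cato.  [the west ledge: Lev | the east ledge: Alma, Cato, Dara, Faye, Kira, Quin, Rhea]
16. Guide goes back to the west ledge alone.  [the west ledge: Lev | the east ledge: Alma, Cato, Dara, Faye, Kira, Quin, Rhea]
17. Guide goes to the east ledge with Lev.  [the west ledge: — | the east ledge: Alma, Cato, Dara, Faye, Kira, Lev, Quin, Rhea]

17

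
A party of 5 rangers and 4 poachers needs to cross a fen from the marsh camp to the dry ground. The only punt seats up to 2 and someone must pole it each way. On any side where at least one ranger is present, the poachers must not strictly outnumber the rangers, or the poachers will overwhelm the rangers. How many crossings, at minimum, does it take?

15

Counting alone: each trip to the dry ground takes at most 2 across and each return brings at least 1 back, so after t trips out (and t−1 returns) at most 2t − (t−1) of the 9 are across; that first reaches 9 at t = 8, so at least 15 crossings are needed.
The plan below uses exactly 15 crossings, so it is optimal:
1. 2 poachers → the dry ground.  (the marsh camp: 5R 2P; the dry ground: 0R 2P)
2. 1 poacher ← the marsh camp.  (the marsh camp: 5R 3P; the dry ground: 0R 1P)
3. 2 poachers → the dry ground.  (the marsh camp: 5R 1P; the dry ground: 0R 3P)
4. 1 poacher ← the marsh camp.  (the marsh camp: 5R 2P; the dry ground: 0R 2P)
5. 2 rangers → the dry ground.  (the marsh camp: 3R 2P; the dry ground: 2R 2P)
6. 1 poacher ← the marsh camp.  (the marsh camp: 3R 3P; the dry ground: 2R 1P)
7. 1 ranger and 1 poacher → the dry ground.  (the marsh camp: 2R 2P; the dry ground: 3R 2P)
8. 1 ranger ← the marsh camp.  (the marsh camp: 3R 2P; the dry ground: 2R 2P)
9. 1 ranger and 1 poacher → the dry ground.  (the marsh camp: 2R 1P; the dry ground: 3R 3P)
10. 1 poacher ← the marsh camp.  (the marsh camp: 2R 2P; the dry ground: 3R 2P)
11. 1 ranger and 1 poacher → the dry ground.  (the marsh camp: 1R 1P; the dry ground: 4R 3P)
12. 1 ranger ← the marsh camp.  (the marsh camp: 2R 1P; the dry ground: 3R 3P)
13. 1 ranger and 1 poacher → the dry ground.  (the marsh camp: 1R 0P; the dry ground: 4R 4P)
14. 1 poacher ← the marsh camp.  (the marsh camp: 1R 1P; the dry ground: 4R 3P)
15. 1 ranger and 1 poacher → the dry ground.  (the marsh camp: 0R 0P; the dry ground: 5R 4P)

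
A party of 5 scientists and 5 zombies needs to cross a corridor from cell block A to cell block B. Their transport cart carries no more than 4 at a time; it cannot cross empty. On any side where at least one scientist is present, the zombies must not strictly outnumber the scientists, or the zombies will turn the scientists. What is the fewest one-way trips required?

Counting alone: each trip to cell block B takes at most 4 across and each return brings at least 1 back, so after t trips out (and t−1 returns) at most 4t − (t−1) of the 10 are across; that first reaches 10 at t = 3, so at least 5 crossings are needed.
The safety rule pushes this higher. Following every safe sequence of crossings, the most of the 10 that can be at cell block B as the transport cart arrives there on crossing 5 is 9 — never all 10.
So no plan with fewer than 7 crossings exists, and this one achieves 7:
1. 2 zombies → cell block B.  (cell block A: 5S 3Z; cell block B: 0S 2Z)
2. 1 zombie ← cell block A.  (cell block A: 5S 4Z; cell block B: 0S 1Z)
3. 4 zombies → cell block B.  (cell block A: 5S 0Z; cell block B: 0S 5Z)
4. 1 zombie ← cell block A.  (cell block A: 5S 1Z; cell block B: 0S 4Z)
5. 4 scientists → cell block B.  (cell block A: 1S 1Z; cell block B: 4S 4Z)
6. 1 scientist and 1 zombie ← cell block A.  (cell block A: 2S 2Z; cell block B: 3S 3Z)
7. 2 scientists and 2 zombies → cell block B.  (cell block A: 0S 0Z; cell block B: 5S 5Z)

7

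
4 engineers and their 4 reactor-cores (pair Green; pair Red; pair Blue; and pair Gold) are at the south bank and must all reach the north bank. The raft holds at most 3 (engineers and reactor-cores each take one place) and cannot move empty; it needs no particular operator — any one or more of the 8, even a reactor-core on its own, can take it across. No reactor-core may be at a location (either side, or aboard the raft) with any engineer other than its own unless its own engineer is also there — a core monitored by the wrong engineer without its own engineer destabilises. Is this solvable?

Yes

1. engineer Green and reactor-core Green cross → the north bank.
2. engineer Green crosses ← the south bank.
3. engineer Green, engineer Red, and reactor-core Red cross → the north bank.
4. engineer Green and reactor-core Green cross ← the south bank.
5. engineer Blue, engineer Gold, and engineer Green cross → the north bank.
6. reactor-core Red crosses ← the south bank.
7. reactor-core Green and reactor-core Red cross → the north bank.
8. reactor-core Green crosses ← the south bank.
9. reactor-core Blue, reactor-core Gold, and reactor-core Green cross → the north bank.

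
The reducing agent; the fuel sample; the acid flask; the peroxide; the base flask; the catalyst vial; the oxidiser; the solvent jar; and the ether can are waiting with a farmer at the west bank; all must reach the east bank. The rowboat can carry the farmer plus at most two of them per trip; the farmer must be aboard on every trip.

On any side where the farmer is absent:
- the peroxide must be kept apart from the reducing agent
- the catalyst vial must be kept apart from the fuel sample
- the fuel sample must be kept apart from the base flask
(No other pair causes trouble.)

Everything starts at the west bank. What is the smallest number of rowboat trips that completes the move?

Counting alone: the farmer can take at most 2 across per trip to the east bank, so moving all 9 needs at least 5 loaded trips out, with a return between consecutive ones — at least 9 crossings.
The plan below uses exactly 9 crossings, so it is optimal:
1. Farmer goes to the east bank with the fuel sample and the reducing agent.
2. Farmer goes back to the west bank alone.
3. Farmer goes to the east bank with the acid flask and the base flask.
4. Farmer goes back to the west bank with the fuel sample.
5. Farmer goes to the east bank with the catalyst vial and the oxidiser.
6. Farmer goes back to the west bank alone.
7. Farmer goes to the east bank with the ether can and the solvent jar.
8. Farmer goes back to the west bank alone.
9. Farmer goes to the east bank with the fuel sample and the peroxide.

9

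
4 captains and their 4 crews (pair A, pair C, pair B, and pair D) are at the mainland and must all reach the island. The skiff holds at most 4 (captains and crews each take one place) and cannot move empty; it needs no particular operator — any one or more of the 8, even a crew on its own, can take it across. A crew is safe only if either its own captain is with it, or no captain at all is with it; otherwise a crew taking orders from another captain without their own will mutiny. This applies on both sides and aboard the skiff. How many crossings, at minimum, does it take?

Counting alone: each trip to the island takes at most 4 across and each return brings at least 1 back, so after t trips out (and t−1 returns) at most 4t − (t−1) of the 8 are across; that first reaches 8 at t = 3, so at least 5 crossings are needed.
The plan below uses exactly 5 crossings, so it is optimal:
1. captain A and crew A cross → the island.
2. captain A crosses ← the mainland.
3. captain A, captain B, captain C, and captain D cross → the island.
4. crew A crosses ← the mainland.
5. crew A, crew B, crew C, and crew D cross → the island.

5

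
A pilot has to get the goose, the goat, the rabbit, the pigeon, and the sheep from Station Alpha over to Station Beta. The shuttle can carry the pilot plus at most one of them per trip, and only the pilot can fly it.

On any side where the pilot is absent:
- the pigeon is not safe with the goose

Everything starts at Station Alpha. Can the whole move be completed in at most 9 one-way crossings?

Yes

Yes — this plan uses 9 crossings (≤ 9):
1. Pilot goes to Station Beta with the goose.  [Station Alpha: the goat, the pigeon, the rabbit, the sheep | Station Beta: the goose]
2. Pilot goes back to Station Alpha alone.  [Station Alpha: the goat, the pigeon, the rabbit, the sheep | Station Beta: the goose]
3. Pilot goes to Station Beta with the goat.  [Station Alpha: the pigeon, the rabbit, the sheep | Station Beta: the goat, the goose]
4. Pilot goes back to Station Alpha alone.  [Station Alpha: the pigeon, the rabbit, the sheep | Station Beta: the goat, the goose]
5. Pilot goes to Station Beta with the rabbit.  [Station Alpha: the pigeon, the sheep | Station Beta: the goat, the goose, the rabbit]
6. Pilot goes back to Station Alpha alone.  [Station Alpha: the pigeon, the sheep | Station Beta: the goat, the goose, the rabbit]
7. Pilot goes to Station Beta with the sheep.  [Station Alpha: the pigeon | Station Beta: the goat, the goose, the rabbit, the sheep]
8. Pilot goes back to Station Alpha alone.  [Station Alpha: the pigeon | Station Beta: the goat, the goose, the rabbit, the sheep]
9. Pilot goes to Station Beta with the pigeon.  [Station Alpha: — | Station Beta: the goat, the goose, the pigeon, the rabbit, the sheep]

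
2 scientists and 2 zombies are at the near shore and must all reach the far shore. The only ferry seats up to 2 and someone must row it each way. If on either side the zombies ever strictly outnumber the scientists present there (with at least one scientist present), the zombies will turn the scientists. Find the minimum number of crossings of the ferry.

Counting alone: each trip to the far shore takes at most 2 across and each return brings at least 1 back, so after t trips out (and t−1 returns) at most 2t − (t−1) of the 4 are across; that first reaches 4 at t = 3, so at least 5 crossings are needed.
The plan below uses exactly 5 crossings, so it is optimal:
1. 2 zombies → the far shore.  (the near shore: 2S 0Z; the far shore: 0S 2Z)
2. 1 zombie ← the near shore.  (the near shore: 2S 1Z; the far shore: 0S 1Z)
3. 2 scientists → the far shore.  (the near shore: 0S 1Z; the far shore: 2S 1Z)
4. 1 zombie ← the near shore.  (the near shore: 0S 2Z; the far shore: 2S 0Z)
5. 2 zombies → the far shore.  (the near shore: 0S 0Z; the far shore: 2S 2Z)

5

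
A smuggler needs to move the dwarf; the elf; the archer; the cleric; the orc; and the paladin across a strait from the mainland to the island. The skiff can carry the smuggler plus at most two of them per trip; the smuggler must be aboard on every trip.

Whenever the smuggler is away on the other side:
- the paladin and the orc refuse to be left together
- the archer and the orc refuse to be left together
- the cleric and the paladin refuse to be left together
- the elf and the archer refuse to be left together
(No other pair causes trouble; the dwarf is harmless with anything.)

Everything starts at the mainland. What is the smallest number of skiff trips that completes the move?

Counting alone: the smuggler can take at most 2 across per trip to the island, so moving all 6 needs at least 3 loaded trips out, with a return between consecutive ones — at least 5 crossings.
The safety rule pushes this higher. Following every safe sequence of crossings, the most of the 6 that can be at the island as the skiff arrives there on crossing 5 is 5 — never all 6.
So no plan with fewer than 7 crossings exists, and this one achieves 7:
1. Smuggler goes to the island with the archer and the paladin.  [the mainland: the cleric, the dwarf, the elf, the orc | the island: the archer, the paladin]
2. Smuggler goes back to the mainland alone.  [the mainland: the cleric, the dwarf, the elf, the orc | the island: the archer, the paladin]
3. Smuggler goes to the island with the dwarf and the elf.  [the mainland: the cleric, the orc | the island: the archer, the dwarf, the elf, the paladin]
4. Smuggler goes back to the mainland with the archer.  [the mainland: the archer, the cleric, the orc | the island: the dwarf, the elf, the paladin]
5. Smuggler goes to the island with the cleric and the orc.  [the mainland: the archer | the island: the cleric, the dwarf, the elf, the orc, the paladin]
6. Smuggler goes back to the mainland with the paladin.  [the mainland: the archer, the paladin | the island: the cleric, the dwarf, the elf, the orc]
7. Smuggler goes to the island with the archer and the paladin.  [the mainland: — | the island: the archer, the cleric, the dwarf, the elf, the orc, the paladin]

7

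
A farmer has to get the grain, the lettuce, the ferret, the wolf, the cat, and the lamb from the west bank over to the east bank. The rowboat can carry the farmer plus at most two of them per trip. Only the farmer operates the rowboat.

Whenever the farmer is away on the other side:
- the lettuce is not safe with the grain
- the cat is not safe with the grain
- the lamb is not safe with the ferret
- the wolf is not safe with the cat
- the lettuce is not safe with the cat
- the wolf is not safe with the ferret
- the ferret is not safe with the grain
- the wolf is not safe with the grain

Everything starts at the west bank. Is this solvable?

No

Whatever the first load, the items left behind include a forbidden pair without the farmer. No opening move is safe, so no plan exists.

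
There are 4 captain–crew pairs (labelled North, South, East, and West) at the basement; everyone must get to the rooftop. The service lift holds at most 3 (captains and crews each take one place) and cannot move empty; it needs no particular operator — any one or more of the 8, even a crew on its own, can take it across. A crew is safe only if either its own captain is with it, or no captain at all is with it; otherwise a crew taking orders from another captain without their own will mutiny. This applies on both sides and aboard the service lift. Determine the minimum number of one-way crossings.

Counting alone: each trip to the rooftop takes at most 3 across and each return brings at least 1 back, so after t trips out (and t−1 returns) at most 3t − (t−1) of the 8 are across; that first reaches 8 at t = 4, so at least 7 crossings are needed.
The safety rule pushes this higher. Following every safe sequence of crossings, the most of the 8 that can be at the rooftop as the service lift arrives there on crossing 7 is 7 — never all 8.
So no plan with fewer than 9 crossings exists, and this one achieves 9:
1. captain North and crew North cross → the rooftop.
2. captain North crosses ← the basement.
3. captain North, captain South, and crew South cross → the rooftop.
4. captain North and crew North cross ← the basement.
5. captain East, captain North, and captain West cross → the rooftop.
6. crew South crosses ← the basement.
7. crew North and crew South cross → the rooftop.
8. crew North crosses ← the basement.
9. crew East, crew North, and crew West cross → the rooftop.

9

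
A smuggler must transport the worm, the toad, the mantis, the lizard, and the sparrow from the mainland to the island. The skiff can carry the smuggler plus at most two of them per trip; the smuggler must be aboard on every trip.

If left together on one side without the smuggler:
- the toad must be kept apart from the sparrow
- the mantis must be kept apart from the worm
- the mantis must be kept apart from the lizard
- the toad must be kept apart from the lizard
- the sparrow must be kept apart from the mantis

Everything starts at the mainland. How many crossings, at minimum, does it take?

7

Counting alone: the smuggler can take at most 2 across per trip to the island, so moving all 5 needs at least 3 loaded trips out, with a return between consecutive ones — at least 5 crossings.
The safety rule pushes this higher. Following every safe sequence of crossings, the most of the 5 that can be at the island as the skiff arrives there on crossing 5 is 4 — never all 5.
So no plan with fewer than 7 crossings exists, and this one achieves 7:
1. Smuggler goes to the island with the mantis and the toad.
2. Smuggler goes back to the mainland alone.
3. Smuggler goes to the island with the worm.
4. Smuggler goes back to the mainland with the mantis.
5. Smuggler goes to the island with the lizard and the sparrow.
6. Smuggler goes back to the mainland with the toad.
7. Smuggler goes to the island with the mantis and the toad.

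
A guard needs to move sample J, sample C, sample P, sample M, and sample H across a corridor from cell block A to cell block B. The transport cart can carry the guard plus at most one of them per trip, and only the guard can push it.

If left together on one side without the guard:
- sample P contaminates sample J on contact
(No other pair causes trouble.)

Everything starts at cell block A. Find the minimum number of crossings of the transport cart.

Counting alone: the guard can take at most 1 across per trip to cell block B, so moving all 5 needs at least 5 loaded trips out, with a return between consecutive ones — at least 9 crossings.
The plan below uses exactly 9 crossings, so it is optimal:
1. Guard goes to cell block B with sample J.  [cell block A: sample C, sample H, sample M, sample P | cell block B: sample J]
2. Guard goes back to cell block A alone.  [cell block A: sample C, sample H, sample M, sample P | cell block B: sample J]
3. Guard goes to cell block B with sample C.  [cell block A: sample H, sample M, sample P | cell block B: sample C, sample J]
4. Guard goes back to cell block A alone.  [cell block A: sample H, sample M, sample P | cell block B: sample C, sample J]
5. Guard goes to cell block B with sample M.  [cell block A: sample H, sample P | cell block B: sample C, sample J, sample M]
6. Guard goes back to cell block A alone.  [cell block A: sample H, sample P | cell block B: sample C, sample J, sample M]
7. Guard goes to cell block B with sample H.  [cell block A: sample P | cell block B: sample C, sample H, sample J, sample M]
8. Guard goes back to cell block A alone.  [cell block A: sample P | cell block B: sample C, sample H, sample J, sample M]
9. Guard goes to cell block B with sample P.  [cell block A: — | cell block B: sample C, sample H, sample J, sample M, sample P]

9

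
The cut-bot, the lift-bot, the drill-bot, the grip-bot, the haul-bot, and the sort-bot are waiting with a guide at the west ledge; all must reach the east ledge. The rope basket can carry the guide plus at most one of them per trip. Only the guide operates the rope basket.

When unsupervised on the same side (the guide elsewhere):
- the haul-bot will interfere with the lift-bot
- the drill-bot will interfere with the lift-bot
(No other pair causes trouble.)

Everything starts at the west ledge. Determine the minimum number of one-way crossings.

Counting alone: the guide can take at most 1 across per trip to the east ledge, so moving all 6 needs at least 6 loaded trips out, with a return between consecutive ones — at least 11 crossings.
The safety rule pushes this higher. Following every safe sequence of crossings, the most of the 6 that can be at the east ledge as the rope basket arrives there on crossing 11 is 5 — never all 6.
So no plan with fewer than 13 crossings exists, and this one achieves 13:
1. Guide goes to the east ledge with the lift-bot.  [the west ledge: the cut-bot, the drill-bot, the grip-bot, the haul-bot, the sort-bot | the east ledge: the lift-bot]
2. Guide goes back to the west ledge alone.  [the west ledge: the cut-bot, the drill-bot, the grip-bot, the haul-bot, the sort-bot | the east ledge: the lift-bot]
3. Guide goes to the east ledge with the cut-bot.  [the west ledge: the drill-bot, the grip-bot, the haul-bot, the sort-bot | the east ledge: the cut-bot, the lift-bot]
4. Guide goes back to the west ledge alone.  [the west ledge: the drill-bot, the grip-bot, the haul-bot, the sort-bot | the east ledge: the cut-bot, the lift-bot]
5. Guide goes to the east ledge with the drill-bot.  [the west ledge: the grip-bot, the haul-bot, the sort-bot | the east ledge: the cut-bot, the drill-bot, the lift-bot]
6. Guide goes back to the west ledge with the lift-bot.  [the west ledge: the grip-bot, the haul-bot, the lift-bot, the sort-bot | the east ledge: the cut-bot, the drill-bot]
7. Guide goes to the east ledge with the haul-bot.  [the west ledge: the grip-bot, the lift-bot, the sort-bot | the east ledge: the cut-bot, the drill-bot, the haul-bot]
8. Guide goes back to the west ledge alone.  [the west ledge: the grip-bot, the lift-bot, the sort-bot | the east ledge: the cut-bot, the drill-bot, the haul-bot]
9. Guide goes to the east ledge with the grip-bot.  [the west ledge: the lift-bot, the sort-bot | the east ledge: the cut-bot, the drill-bot, the grip-bot, the haul-bot]
10. Guide goes back to the west ledge alone.  [the west ledge: the lift-bot, the sort-bot | the east ledge: the cut-bot, the drill-bot, the grip-bot, the haul-bot]
11. Guide goes to the east ledge with the sort-bot.  [the west ledge: the lift-bot | the east ledge: the cut-bot, the drill-bot, the grip-bot, the haul-bot, the sort-bot]
12. Guide goes back to the west ledge alone.  [the west ledge: the lift-bot | the east ledge: the cut-bot, the drill-bot, the grip-bot, the haul-bot, the sort-bot]
13. Guide goes to the east ledge with the lift-bot.  [the west ledge: — | the east ledge: the cut-bot, the drill-bot, the grip-bot, the haul-bot, the lift-bot, the sort-bot]

13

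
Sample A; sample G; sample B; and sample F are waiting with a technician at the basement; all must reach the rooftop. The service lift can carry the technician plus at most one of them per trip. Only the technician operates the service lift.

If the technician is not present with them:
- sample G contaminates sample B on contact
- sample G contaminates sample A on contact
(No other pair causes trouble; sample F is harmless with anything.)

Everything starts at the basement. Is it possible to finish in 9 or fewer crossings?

Yes — this plan uses 9 crossings (≤ 9):
1. Technician goes to the rooftop with sample G.  [the basement: sample A, sample B, sample F | the rooftop: sample G]
2. Technician goes back to the basement alone.  [the basement: sample A, sample B, sample F | the rooftop: sample G]
3. Technician goes to the rooftop with sample A.  [the basement: sample B, sample F | the rooftop: sample A, sample G]
4. Technician goes back to the basement with sample G.  [the basement: sample B, sample F, sample G | the rooftop: sample A]
5. Technician goes to the rooftop with sample B.  [the basement: sample F, sample G | the rooftop: sample A, sample B]
6. Technician goes back to the basement alone.  [the basement: sample F, sample G | the rooftop: sample A, sample B]
7. Technician goes to the rooftop with sample F.  [the basement: sample G | the rooftop: sample A, sample B, sample F]
8. Technician goes back to the basement alone.  [the basement: sample G | the rooftop: sample A, sample B, sample F]
9. Technician goes to the rooftop with sample G.  [the basement: — | the rooftop: sample A, sample B, sample F, sample G]

Yes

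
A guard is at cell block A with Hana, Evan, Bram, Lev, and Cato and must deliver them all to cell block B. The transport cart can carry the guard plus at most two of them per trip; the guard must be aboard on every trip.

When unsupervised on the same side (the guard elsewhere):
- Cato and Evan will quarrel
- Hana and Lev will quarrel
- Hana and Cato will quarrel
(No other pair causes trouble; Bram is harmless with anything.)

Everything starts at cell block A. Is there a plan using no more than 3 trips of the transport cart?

No

Counting alone: the guard can take at most 2 across per trip to cell block B, so moving all 5 needs at least 3 loaded trips out, with a return between consecutive ones — at least 5 crossings.
Since 3 < 5, 3 crossings cannot be enough. (The shortest complete plan in fact takes 5:)
1. Guard goes to cell block B with Evan and Hana.  [cell block A: Bram, Cato, Lev | cell block B: Evan, Hana]
2. Guard goes back to cell block A alone.  [cell block A: Bram, Cato, Lev | cell block B: Evan, Hana]
3. Guard goes to cell block B with Bram.  [cell block A: Cato, Lev | cell block B: Bram, Evan, Hana]
4. Guard goes back to cell block A alone.  [cell block A: Cato, Lev | cell block B: Bram, Evan, Hana]
5. Guard goes to cell block B with Cato and Lev.  [cell block A: — | cell block B: Bram, Cato, Evan, Hana, Lev]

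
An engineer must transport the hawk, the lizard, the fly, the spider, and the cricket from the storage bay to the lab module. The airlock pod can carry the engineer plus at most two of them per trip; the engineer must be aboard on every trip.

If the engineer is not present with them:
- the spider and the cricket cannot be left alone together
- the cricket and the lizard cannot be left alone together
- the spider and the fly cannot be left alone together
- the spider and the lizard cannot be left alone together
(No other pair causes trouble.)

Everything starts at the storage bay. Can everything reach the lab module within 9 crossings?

Yes

Yes — this plan uses 7 crossings (≤ 9):
1. Engineer goes to the lab module with the lizard and the spider.
2. Engineer goes back to the storage bay with the lizard.
3. Engineer goes to the lab module with the hawk and the lizard.
4. Engineer goes back to the storage bay with the lizard.
5. Engineer goes to the lab module with the fly and the lizard.
6. Engineer goes back to the storage bay with the spider.
7. Engineer goes to the lab module with the cricket and the spider.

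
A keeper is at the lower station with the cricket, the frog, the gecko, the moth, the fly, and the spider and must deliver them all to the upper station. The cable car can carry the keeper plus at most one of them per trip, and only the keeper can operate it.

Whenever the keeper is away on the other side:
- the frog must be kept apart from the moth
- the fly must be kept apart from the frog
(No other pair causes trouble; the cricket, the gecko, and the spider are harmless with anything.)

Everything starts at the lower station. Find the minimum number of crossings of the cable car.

13

Counting alone: the keeper can take at most 1 across per trip to the upper station, so moving all 6 needs at least 6 loaded trips out, with a return between consecutive ones — at least 11 crossings.
The safety rule pushes this higher. Following every safe sequence of crossings, the most of the 6 that can be at the upper station as the cable car arrives there on crossing 11 is 5 — never all 6.
So no plan with fewer than 13 crossings exists, and this one achieves 13:
1. Keeper goes to the upper station with the frog.  [the lower station: the cricket, the fly, the gecko, the moth, the spider | the upper station: the frog]
2. Keeper goes back to the lower station alone.  [the lower station: the cricket, the fly, the gecko, the moth, the spider | the upper station: the frog]
3. Keeper goes to the upper station with the cricket.  [the lower station: the fly, the gecko, the moth, the spider | the upper station: the cricket, the frog]
4. Keeper goes back to the lower station alone.  [the lower station: the fly, the gecko, the moth, the spider | the upper station: the cricket, the frog]
5. Keeper goes to the upper station with the gecko.  [the lower station: the fly, the moth, the spider | the upper station: the cricket, the frog, the gecko]
6. Keeper goes back to the lower station alone.  [the lower station: the fly, the moth, the spider | the upper station: the cricket, the frog, the gecko]
7. Keeper goes to the upper station with the moth.  [the lower station: the fly, the spider | the upper station: the cricket, the frog, the gecko, the moth]
8. Keeper goes back to the lower station with the frog.  [the lower station: the fly, the frog, the spider | the upper station: the cricket, the gecko, the moth]
9. Keeper goes to the upper station with the fly.  [the lower station: the frog, the spider | the upper station: the cricket, the fly, the gecko, the moth]
10. Keeper goes back to the lower station alone.  [the lower station: the frog, the spider | the upper station: the cricket, the fly, the gecko, the moth]
11. Keeper goes to the upper station with the spider.  [the lower station: the frog | the upper station: the cricket, the fly, the gecko, the moth, the spider]
12. Keeper goes back to the lower station alone.  [the lower station: the frog | the upper station: the cricket, the fly, the gecko, the moth, the spider]
13. Keeper goes to the upper station with the frog.  [the lower station: — | the upper station: the cricket, the fly, the frog, the gecko, the moth, the spider]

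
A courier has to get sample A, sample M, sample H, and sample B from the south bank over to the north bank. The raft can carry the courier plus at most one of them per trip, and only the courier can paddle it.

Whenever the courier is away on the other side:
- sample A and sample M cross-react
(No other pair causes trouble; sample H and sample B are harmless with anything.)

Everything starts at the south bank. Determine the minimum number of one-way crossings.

Counting alone: the courier can take at most 1 across per trip to the north bank, so moving all 4 needs at least 4 loaded trips out, with a return between consecutive ones — at least 7 crossings.
The plan below uses exactly 7 crossings, so it is optimal:
1. Courier goes to the north bank with sample A.  [the south bank: sample B, sample H, sample M | the north bank: sample A]
2. Courier goes back to the south bank alone.  [the south bank: sample B, sample H, sample M | the north bank: sample A]
3. Courier goes to the north bank with sample H.  [the south bank: sample B, sample M | the north bank: sample A, sample H]
4. Courier goes back to the south bank alone.  [the south bank: sample B, sample M | the north bank: sample A, sample H]
5. Courier goes to the north bank with sample B.  [the south bank: sample M | the north bank: sample A, sample B, sample H]
6. Courier goes back to the south bank alone.  [the south bank: sample M | the north bank: sample A, sample B, sample H]
7. Courier goes to the north bank with sample M.  [the south bank: — | the north bank: sample A, sample B, sample H, sample M]

7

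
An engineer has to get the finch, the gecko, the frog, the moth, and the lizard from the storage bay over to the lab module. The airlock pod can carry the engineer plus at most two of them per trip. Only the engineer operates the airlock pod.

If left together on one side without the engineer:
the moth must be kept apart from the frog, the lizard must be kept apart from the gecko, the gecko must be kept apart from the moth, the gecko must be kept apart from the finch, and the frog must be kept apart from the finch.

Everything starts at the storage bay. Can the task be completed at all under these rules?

Yes

1. Engineer goes to the lab module with the frog and the gecko.
2. Engineer goes back to the storage bay alone.
3. Engineer goes to the lab module with the finch.
4. Engineer goes back to the storage bay with the frog and the gecko.
5. Engineer goes to the lab module with the lizard and the moth.
6. Engineer goes back to the storage bay alone.
7. Engineer goes to the lab module with the frog and the gecko.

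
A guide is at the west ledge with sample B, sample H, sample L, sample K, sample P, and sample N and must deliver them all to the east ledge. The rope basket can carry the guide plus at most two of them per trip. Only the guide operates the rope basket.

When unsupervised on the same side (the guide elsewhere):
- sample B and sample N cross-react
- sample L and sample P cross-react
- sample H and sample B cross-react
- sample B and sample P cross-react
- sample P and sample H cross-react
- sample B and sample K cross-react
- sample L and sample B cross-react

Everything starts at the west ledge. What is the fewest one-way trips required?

9

Counting alone: the guide can take at most 2 across per trip to the east ledge, so moving all 6 needs at least 3 loaded trips out, with a return between consecutive ones — at least 5 crossings.
The safety rule pushes this higher. Following every safe sequence of crossings, the most of the 6 that can be at the east ledge as the rope basket arrives there on crossings 5, 7 is 4, 5 respectively — never all 6.
So no plan with fewer than 9 crossings exists, and this one achieves 9:
1. Guide goes to the east ledge with sample B and sample P.  [the west ledge: sample H, sample K, sample L, sample N | the east ledge: sample B, sample P]
2. Guide goes back to the west ledge with sample B.  [the west ledge: sample B, sample H, sample K, sample L, sample N | the east ledge: sample P]
3. Guide goes to the east ledge with sample B and sample K.  [the west ledge: sample H, sample L, sample N | the east ledge: sample B, sample K, sample P]
4. Guide goes back to the west ledge with sample B.  [the west ledge: sample B, sample H, sample L, sample N | the east ledge: sample K, sample P]
5. Guide goes to the east ledge with sample B and sample N.  [the west ledge: sample H, sample L | the east ledge: sample B, sample K, sample N, sample P]
6. Guide goes back to the west ledge with sample B.  [the west ledge: sample B, sample H, sample L | the east ledge: sample K, sample N, sample P]
7. Guide goes to the east ledge with sample H and sample L.  [the west ledge: sample B | the east ledge: sample H, sample K, sample L, sample N, sample P]
8. Guide goes back to the west ledge with sample P.  [the west ledge: sample B, sample P | the east ledge: sample H, sample K, sample L, sample N]
9. Guide goes to the east ledge with sample B and sample P.  [the west ledge: — | the east ledge: sample B, sample H, sample K, sample L, sample N, sample P]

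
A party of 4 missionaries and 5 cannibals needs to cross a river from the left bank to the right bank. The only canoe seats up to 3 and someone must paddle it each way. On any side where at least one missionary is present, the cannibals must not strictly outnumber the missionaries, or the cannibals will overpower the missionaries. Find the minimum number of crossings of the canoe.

impossible

The cannibals already outnumber the missionaries at the left bank before anyone moves, so the starting position itself is disallowed.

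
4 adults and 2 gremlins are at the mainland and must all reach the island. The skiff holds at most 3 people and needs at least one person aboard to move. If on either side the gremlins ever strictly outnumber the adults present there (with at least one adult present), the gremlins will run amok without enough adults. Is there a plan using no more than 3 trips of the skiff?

Counting alone: each trip to the island takes at most 3 across and each return brings at least 1 back, so after t trips out (and t−1 returns) at most 3t − (t−1) of the 6 are across; that first reaches 6 at t = 3, so at least 5 crossings are needed.
Since 3 < 5, 3 crossings cannot be enough. (The shortest complete plan in fact takes 5:)
1. 2 gremlins → the island.  (the mainland: 4A 0G; the island: 0A 2G)
2. 1 gremlin ← the mainland.  (the mainland: 4A 1G; the island: 0A 1G)
3. 2 adults and 1 gremlin → the island.  (the mainland: 2A 0G; the island: 2A 2G)
4. 1 gremlin ← the mainland.  (the mainland: 2A 1G; the island: 2A 1G)
5. 2 adults and 1 gremlin → the island.  (the mainland: 0A 0G; the island: 4A 2G)

No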